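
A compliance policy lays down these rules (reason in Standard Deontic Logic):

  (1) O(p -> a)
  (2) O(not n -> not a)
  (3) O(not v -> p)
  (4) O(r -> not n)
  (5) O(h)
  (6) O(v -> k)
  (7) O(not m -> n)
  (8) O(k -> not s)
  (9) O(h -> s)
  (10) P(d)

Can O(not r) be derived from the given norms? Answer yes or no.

Premise 5 states O(h) outright.
From O(h) and premise 9, O(h -> s), we obtain O(s).
Premise 8, O(k -> not s), contraposes to O(s -> not k); with O(s) we get O(not k).
Premise 6, O(v -> k), contraposes to O(not k -> not v); with O(not k) we get O(not v).
Premise 3 is O(not v -> p); since O(not v), deontic closure gives O(p).
With premise 1, O(p -> a), the K-axiom yields O(a).
Premise 2 is O(not n -> not a); contrapositively O(a -> n). Since O(a) holds, K gives O(n).
Premise 4, O(r -> not n), contraposes to O(n -> not r); with O(n) we get O(not r).
Premises 7, 10 do not contribute to this derivation.
So O(not r) follows.

Yes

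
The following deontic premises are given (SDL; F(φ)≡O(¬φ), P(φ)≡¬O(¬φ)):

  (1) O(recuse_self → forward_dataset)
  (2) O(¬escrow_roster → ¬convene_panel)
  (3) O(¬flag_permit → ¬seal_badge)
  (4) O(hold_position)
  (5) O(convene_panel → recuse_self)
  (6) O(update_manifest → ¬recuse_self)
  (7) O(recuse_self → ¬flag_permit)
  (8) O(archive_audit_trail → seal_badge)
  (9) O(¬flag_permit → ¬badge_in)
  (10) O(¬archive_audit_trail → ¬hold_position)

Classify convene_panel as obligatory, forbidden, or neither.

Premise 4 states O(hold_position) outright.
The contrapositive of premise 10 (O(¬archive_audit_trail → ¬hold_position)) is O(hold_position → archive_audit_trail), and O(hold_position) is already established, so O(archive_audit_trail).
Applying K to premise 8 (O(archive_audit_trail → seal_badge)) and O(archive_audit_trail) yields O(seal_badge).
Premise 3, O(¬flag_permit → ¬seal_badge), contraposes to O(seal_badge → flag_permit); with O(seal_badge) we get O(flag_permit).
Premise 7 is O(recuse_self → ¬flag_permit); contrapositively O(flag_permit → ¬recuse_self). Since O(flag_permit) holds, K gives O(¬recuse_self).
Premise 5 is O(convene_panel → recuse_self); contrapositively O(¬recuse_self → ¬convene_panel). Since O(¬recuse_self) holds, K gives O(¬convene_panel).
Premises 1, 2, 6, 9 do not contribute to this derivation.
Thus O(¬convene_panel), which is F(convene_panel): convene_panel is forbidden.

Forbidden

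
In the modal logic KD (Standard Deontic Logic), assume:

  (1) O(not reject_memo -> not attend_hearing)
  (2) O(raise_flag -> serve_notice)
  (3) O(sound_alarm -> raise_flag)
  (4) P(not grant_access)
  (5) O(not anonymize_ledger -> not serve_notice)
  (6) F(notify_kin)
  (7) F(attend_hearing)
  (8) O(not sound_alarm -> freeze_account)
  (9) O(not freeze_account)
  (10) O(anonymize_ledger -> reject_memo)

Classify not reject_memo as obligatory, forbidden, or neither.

Premise 9 states O(not freeze_account) outright.
The contrapositive of premise 8 (O(not sound_alarm -> freeze_account)) is O(not freeze_account -> sound_alarm), and O(not freeze_account) is already established, so O(sound_alarm).
With premise 3, O(sound_alarm -> raise_flag), the K-axiom yields O(raise_flag).
Applying K to premise 2 (O(raise_flag -> serve_notice)) and O(raise_flag) yields O(serve_notice).
The contrapositive of premise 5 (O(not anonymize_ledger -> not serve_notice)) is O(serve_notice -> anonymize_ledger), and O(serve_notice) is already established, so O(anonymize_ledger).
From O(anonymize_ledger) and premise 10, O(anonymize_ledger -> reject_memo), we obtain O(reject_memo).
Premises 1, 4, 6, 7 do not contribute to this derivation.
Thus O(reject_memo), which is F(not reject_memo): not reject_memo is forbidden.

Forbidden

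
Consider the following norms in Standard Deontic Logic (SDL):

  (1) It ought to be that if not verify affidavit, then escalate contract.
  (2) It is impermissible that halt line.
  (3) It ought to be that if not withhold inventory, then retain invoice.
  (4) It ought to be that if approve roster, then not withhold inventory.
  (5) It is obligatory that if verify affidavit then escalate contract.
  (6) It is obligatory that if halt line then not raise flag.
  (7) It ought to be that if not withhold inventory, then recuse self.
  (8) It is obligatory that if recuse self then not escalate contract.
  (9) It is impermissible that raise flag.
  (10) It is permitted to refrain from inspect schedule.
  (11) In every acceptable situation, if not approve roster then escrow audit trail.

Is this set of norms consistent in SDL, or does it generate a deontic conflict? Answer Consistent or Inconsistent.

Premise 6 is O(halt_line → ¬raise_flag); even if O(¬raise_flag) held, inferring O(halt_line) would be affirming the consequent — invalid.
So O(halt_line) is not derivable, and the apparent clash with O(¬halt_line) does not arise.
A world satisfying every obligation exists (e.g. approve_roster=false, escalate_contract=true, escrow_audit_trail=true, halt_line=false, inspect_schedule=false, raise_flag=false, recuse_self=false, retain_invoice=false, verify_affidavit=false, withhold_inventory=true); no atom is both obligatory and forbidden, so the set is consistent.

Consistent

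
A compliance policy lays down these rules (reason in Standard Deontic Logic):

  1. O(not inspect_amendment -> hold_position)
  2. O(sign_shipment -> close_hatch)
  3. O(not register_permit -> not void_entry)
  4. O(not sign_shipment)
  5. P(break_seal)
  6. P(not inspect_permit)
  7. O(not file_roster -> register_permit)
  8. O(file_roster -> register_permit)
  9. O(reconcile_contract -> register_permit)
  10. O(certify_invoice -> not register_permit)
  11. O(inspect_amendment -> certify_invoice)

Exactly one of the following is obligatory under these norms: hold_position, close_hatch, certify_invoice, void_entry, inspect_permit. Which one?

Premises 7 and 8 are O(not file_roster -> register_permit) and O(file_roster -> register_permit); every ideal world satisfies not file_roster or file_roster, so in either case register_permit holds — hence O(register_permit).
Premise 10, O(certify_invoice -> not register_permit), contraposes to O(register_permit -> not certify_invoice); with O(register_permit) we get O(not certify_invoice).
The contrapositive of premise 11 (O(inspect_amendment -> certify_invoice)) is O(not certify_invoice -> not inspect_amendment), and O(not certify_invoice) is already established, so O(not inspect_amendment).
Premise 1 is O(not inspect_amendment -> hold_position); since O(not inspect_amendment), deontic closure gives O(hold_position).
So O(hold_position) holds — hold_position is obligatory. None of the other listed options is made obligatory by any chain of premises.

hold_position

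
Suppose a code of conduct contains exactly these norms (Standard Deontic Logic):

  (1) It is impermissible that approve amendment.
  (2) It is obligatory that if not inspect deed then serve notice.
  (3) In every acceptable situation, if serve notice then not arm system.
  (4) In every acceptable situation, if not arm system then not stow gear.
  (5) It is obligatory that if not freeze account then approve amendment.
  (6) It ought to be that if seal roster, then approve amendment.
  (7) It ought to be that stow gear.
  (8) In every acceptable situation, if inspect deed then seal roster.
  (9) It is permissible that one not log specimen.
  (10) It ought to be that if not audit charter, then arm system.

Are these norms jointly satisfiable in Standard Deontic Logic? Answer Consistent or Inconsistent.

Inconsistent

Premise 7 gives O(stow_gear).
The contrapositive of premise 4 (O(¬arm_system → ¬stow_gear)) is O(stow_gear → arm_system), and O(stow_gear) is already established, so O(arm_system).
Premise 3 is O(serve_notice → ¬arm_system); contrapositively O(arm_system → ¬serve_notice). Since O(arm_system) holds, K gives O(¬serve_notice).
The contrapositive of premise 2 (O(¬inspect_deed → serve_notice)) is O(¬serve_notice → inspect_deed), and O(¬serve_notice) is already established, so O(inspect_deed).
Applying K to premise 8 (O(inspect_deed → seal_roster)) and O(inspect_deed) yields O(seal_roster).
From O(seal_roster) and premise 6, O(seal_roster → approve_amendment), we obtain O(approve_amendment).
But premise 1, F(approve_amendment), means O(¬approve_amendment).
We now have both O(approve_amendment) and O(¬approve_amendment) — approve_amendment is simultaneously obligatory and forbidden, violating the D-axiom.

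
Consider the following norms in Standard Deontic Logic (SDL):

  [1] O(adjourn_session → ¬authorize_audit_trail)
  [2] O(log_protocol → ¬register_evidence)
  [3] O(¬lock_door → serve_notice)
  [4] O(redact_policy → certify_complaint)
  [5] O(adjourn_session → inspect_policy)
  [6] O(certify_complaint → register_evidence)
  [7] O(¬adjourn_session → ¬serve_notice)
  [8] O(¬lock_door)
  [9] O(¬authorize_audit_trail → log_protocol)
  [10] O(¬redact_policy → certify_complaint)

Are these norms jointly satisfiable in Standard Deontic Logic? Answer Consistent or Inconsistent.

Inconsistent

Premises 4 and 10 are O(redact_policy → certify_complaint) and O(¬redact_policy → certify_complaint); every ideal world satisfies redact_policy or ¬redact_policy, so in either case certify_complaint holds — hence O(certify_complaint).
From O(certify_complaint) and premise 6, O(certify_complaint → register_evidence), we obtain O(register_evidence).
Premise 2, O(log_protocol → ¬register_evidence), contraposes to O(register_evidence → ¬log_protocol); with O(register_evidence) we get O(¬log_protocol).
The contrapositive of premise 9 (O(¬authorize_audit_trail → log_protocol)) is O(¬log_protocol → authorize_audit_trail), and O(¬log_protocol) is already established, so O(authorize_audit_trail).
Premise 1, O(adjourn_session → ¬authorize_audit_trail), contraposes to O(authorize_audit_trail → ¬adjourn_session); with O(authorize_audit_trail) we get O(¬adjourn_session).
Applying K to premise 7 (O(¬adjourn_session → ¬serve_notice)) and O(¬adjourn_session) yields O(¬serve_notice).
Premise 3 is O(¬lock_door → serve_notice); contrapositively O(¬serve_notice → lock_door). Since O(¬serve_notice) holds, K gives O(lock_door).
Yet premise 8 states O(¬lock_door).
We now have both O(lock_door) and O(¬lock_door) — lock_door is simultaneously obligatory and forbidden, violating the D-axiom.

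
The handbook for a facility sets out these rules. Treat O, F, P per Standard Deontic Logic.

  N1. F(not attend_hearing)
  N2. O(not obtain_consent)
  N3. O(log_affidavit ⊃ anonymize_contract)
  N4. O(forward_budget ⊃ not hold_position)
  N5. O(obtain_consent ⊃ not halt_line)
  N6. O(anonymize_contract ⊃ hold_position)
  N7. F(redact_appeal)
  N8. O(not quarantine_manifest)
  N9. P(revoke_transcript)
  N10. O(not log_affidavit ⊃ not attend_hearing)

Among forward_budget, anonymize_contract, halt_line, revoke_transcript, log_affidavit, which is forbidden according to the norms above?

Premise 1, F(not attend_hearing), is equivalent to O(attend_hearing).
Premise 10 is O(not log_affidavit ⊃ not attend_hearing); contrapositively O(attend_hearing ⊃ log_affidavit). Since O(attend_hearing) holds, K gives O(log_affidavit).
Premise 3 is O(log_affidavit ⊃ anonymize_contract); since O(log_affidavit), deontic closure gives O(anonymize_contract).
From O(anonymize_contract) and premise 6, O(anonymize_contract ⊃ hold_position), we obtain O(hold_position).
Premise 4, O(forward_budget ⊃ not hold_position), contraposes to O(hold_position ⊃ not forward_budget); with O(hold_position) we get O(not forward_budget).
So O(not forward_budget) holds, i.e. forward_budget is forbidden. None of the other listed options is forbidden under the premises.

forward_budget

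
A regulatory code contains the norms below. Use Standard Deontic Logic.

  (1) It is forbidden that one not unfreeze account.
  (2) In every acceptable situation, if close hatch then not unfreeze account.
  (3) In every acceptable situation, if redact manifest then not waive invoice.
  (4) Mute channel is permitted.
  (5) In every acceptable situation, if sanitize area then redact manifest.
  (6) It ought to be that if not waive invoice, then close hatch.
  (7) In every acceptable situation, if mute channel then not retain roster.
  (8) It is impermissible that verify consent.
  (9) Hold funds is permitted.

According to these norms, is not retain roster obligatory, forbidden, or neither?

Premise 7 is O(mute_channel → ¬retain_roster), but O(mute_channel) is not derivable from the premises (the permission P(mute_channel) asserts only ¬O(¬mute_channel), not O(mute_channel)), so it does not yield O(¬retain_roster).
No premise or chain of K-axiom applications forces O(¬retain_roster), and none forces O(retain_roster). So ¬retain_roster is neither obligatory nor forbidden under these norms.

Neither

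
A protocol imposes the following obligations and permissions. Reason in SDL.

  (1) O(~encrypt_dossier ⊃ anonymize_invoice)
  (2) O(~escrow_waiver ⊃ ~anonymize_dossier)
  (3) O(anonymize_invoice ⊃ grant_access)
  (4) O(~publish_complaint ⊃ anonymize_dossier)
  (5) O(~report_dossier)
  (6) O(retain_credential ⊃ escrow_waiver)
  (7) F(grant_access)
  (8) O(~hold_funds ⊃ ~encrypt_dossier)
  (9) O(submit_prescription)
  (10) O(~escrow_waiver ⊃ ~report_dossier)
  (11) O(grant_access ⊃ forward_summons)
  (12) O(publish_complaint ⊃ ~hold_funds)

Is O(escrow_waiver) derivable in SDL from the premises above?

Premise 7 is F(grant_access), i.e. O(~grant_access).
The contrapositive of premise 3 (O(anonymize_invoice ⊃ grant_access)) is O(~grant_access ⊃ ~anonymize_invoice), and O(~grant_access) is already established, so O(~anonymize_invoice).
The contrapositive of premise 1 (O(~encrypt_dossier ⊃ anonymize_invoice)) is O(~anonymize_invoice ⊃ encrypt_dossier), and O(~anonymize_invoice) is already established, so O(encrypt_dossier).
The contrapositive of premise 8 (O(~hold_funds ⊃ ~encrypt_dossier)) is O(encrypt_dossier ⊃ hold_funds), and O(encrypt_dossier) is already established, so O(hold_funds).
The contrapositive of premise 12 (O(publish_complaint ⊃ ~hold_funds)) is O(hold_funds ⊃ ~publish_complaint), and O(hold_funds) is already established, so O(~publish_complaint).
Premise 4 is O(~publish_complaint ⊃ anonymize_dossier); since O(~publish_complaint), deontic closure gives O(anonymize_dossier).
Premise 2 is O(~escrow_waiver ⊃ ~anonymize_dossier); contrapositively O(anonymize_dossier ⊃ escrow_waiver). Since O(anonymize_dossier) holds, K gives O(escrow_waiver).
Premises 5, 6, 9, 10, 11 do not contribute to this derivation.
So O(escrow_waiver) follows.

Yes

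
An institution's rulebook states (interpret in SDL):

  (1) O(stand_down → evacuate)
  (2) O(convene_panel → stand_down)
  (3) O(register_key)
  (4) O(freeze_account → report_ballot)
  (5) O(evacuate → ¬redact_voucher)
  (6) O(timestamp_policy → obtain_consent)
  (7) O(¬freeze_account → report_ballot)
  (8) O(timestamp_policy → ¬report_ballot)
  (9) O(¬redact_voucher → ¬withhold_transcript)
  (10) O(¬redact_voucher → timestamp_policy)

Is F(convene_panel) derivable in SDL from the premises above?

Yes

Premises 4 and 7 are O(freeze_account → report_ballot) and O(¬freeze_account → report_ballot); every ideal world satisfies freeze_account or ¬freeze_account, so in either case report_ballot holds — hence O(report_ballot).
The contrapositive of premise 8 (O(timestamp_policy → ¬report_ballot)) is O(report_ballot → ¬timestamp_policy), and O(report_ballot) is already established, so O(¬timestamp_policy).
Premise 10 is O(¬redact_voucher → timestamp_policy); contrapositively O(¬timestamp_policy → redact_voucher). Since O(¬timestamp_policy) holds, K gives O(redact_voucher).
Premise 5, O(evacuate → ¬redact_voucher), contraposes to O(redact_voucher → ¬evacuate); with O(redact_voucher) we get O(¬evacuate).
Premise 1 is O(stand_down → evacuate); contrapositively O(¬evacuate → ¬stand_down). Since O(¬evacuate) holds, K gives O(¬stand_down).
The contrapositive of premise 2 (O(convene_panel → stand_down)) is O(¬stand_down → ¬convene_panel), and O(¬stand_down) is already established, so O(¬convene_panel).
Premises 3, 6, 9 do not contribute to this derivation.
So O(¬convene_panel) holds, i.e. F(convene_panel). The claim follows.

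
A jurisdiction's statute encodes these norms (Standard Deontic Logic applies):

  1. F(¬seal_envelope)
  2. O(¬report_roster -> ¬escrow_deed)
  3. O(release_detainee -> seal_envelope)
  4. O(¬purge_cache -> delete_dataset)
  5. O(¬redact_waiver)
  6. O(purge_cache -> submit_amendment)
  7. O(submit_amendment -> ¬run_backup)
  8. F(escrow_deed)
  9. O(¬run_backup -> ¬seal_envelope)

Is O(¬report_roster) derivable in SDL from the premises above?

No

Premise 2 is O(¬report_roster -> ¬escrow_deed); even if O(¬escrow_deed) held, inferring O(¬report_roster) would be affirming the consequent — invalid.
No other premise forces O(¬report_roster). An ideal world satisfying every premise can still have ¬report_roster false, so O(¬report_roster) is not derivable.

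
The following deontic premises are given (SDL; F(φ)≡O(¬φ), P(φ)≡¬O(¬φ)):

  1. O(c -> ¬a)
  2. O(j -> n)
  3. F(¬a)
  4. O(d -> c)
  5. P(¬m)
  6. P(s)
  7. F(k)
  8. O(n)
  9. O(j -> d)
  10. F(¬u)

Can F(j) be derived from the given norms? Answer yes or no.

F(¬a) at premise 3 means O(a).
Premise 1, O(c -> ¬a), contraposes to O(a -> ¬c); with O(a) we get O(¬c).
Premise 4 is O(d -> c); contrapositively O(¬c -> ¬d). Since O(¬c) holds, K gives O(¬d).
Premise 9, O(j -> d), contraposes to O(¬d -> ¬j); with O(¬d) we get O(¬j).
Premises 2, 5, 6, 7, 8, 10 do not contribute to this derivation.
So O(¬j) holds, i.e. F(j). The claim follows.

Yes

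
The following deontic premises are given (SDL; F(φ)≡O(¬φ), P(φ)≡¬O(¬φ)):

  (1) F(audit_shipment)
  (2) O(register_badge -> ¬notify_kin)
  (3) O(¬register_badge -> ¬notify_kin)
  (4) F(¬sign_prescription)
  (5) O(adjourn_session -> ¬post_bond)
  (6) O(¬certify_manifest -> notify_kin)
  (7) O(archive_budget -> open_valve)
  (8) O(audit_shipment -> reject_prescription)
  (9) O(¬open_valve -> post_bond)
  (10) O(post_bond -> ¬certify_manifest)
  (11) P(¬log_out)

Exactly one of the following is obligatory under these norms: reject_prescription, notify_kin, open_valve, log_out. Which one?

Premises 2 and 3 are O(register_badge -> ¬notify_kin) and O(¬register_badge -> ¬notify_kin); every ideal world satisfies register_badge or ¬register_badge, so in either case ¬notify_kin holds — hence O(¬notify_kin).
Premise 6, O(¬certify_manifest -> notify_kin), contraposes to O(¬notify_kin -> certify_manifest); with O(¬notify_kin) we get O(certify_manifest).
Premise 10, O(post_bond -> ¬certify_manifest), contraposes to O(certify_manifest -> ¬post_bond); with O(certify_manifest) we get O(¬post_bond).
Premise 9 is O(¬open_valve -> post_bond); contrapositively O(¬post_bond -> open_valve). Since O(¬post_bond) holds, K gives O(open_valve).
So O(open_valve) holds — open_valve is obligatory. None of the other listed options is made obligatory by any chain of premises.

open_valve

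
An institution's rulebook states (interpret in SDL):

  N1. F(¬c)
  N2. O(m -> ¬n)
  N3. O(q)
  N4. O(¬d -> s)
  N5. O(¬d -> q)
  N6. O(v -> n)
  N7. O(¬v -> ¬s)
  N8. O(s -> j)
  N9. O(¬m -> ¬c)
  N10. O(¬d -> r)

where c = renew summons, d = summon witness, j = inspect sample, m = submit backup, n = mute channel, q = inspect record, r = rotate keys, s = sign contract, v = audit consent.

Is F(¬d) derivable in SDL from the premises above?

F(¬c) at premise 1 means O(c).
Premise 9, O(¬m -> ¬c), contraposes to O(c -> m); with O(c) we get O(m).
With premise 2, O(m -> ¬n), the K-axiom yields O(¬n).
Premise 6, O(v -> n), contraposes to O(¬n -> ¬v); with O(¬n) we get O(¬v).
Premise 7 is O(¬v -> ¬s); since O(¬v), deontic closure gives O(¬s).
Premise 4 is O(¬d -> s); contrapositively O(¬s -> d). Since O(¬s) holds, K gives O(d).
Premises 3, 5, 8, 10 do not contribute to this derivation.
So O(d) holds, i.e. F(¬d). The claim follows.

Yes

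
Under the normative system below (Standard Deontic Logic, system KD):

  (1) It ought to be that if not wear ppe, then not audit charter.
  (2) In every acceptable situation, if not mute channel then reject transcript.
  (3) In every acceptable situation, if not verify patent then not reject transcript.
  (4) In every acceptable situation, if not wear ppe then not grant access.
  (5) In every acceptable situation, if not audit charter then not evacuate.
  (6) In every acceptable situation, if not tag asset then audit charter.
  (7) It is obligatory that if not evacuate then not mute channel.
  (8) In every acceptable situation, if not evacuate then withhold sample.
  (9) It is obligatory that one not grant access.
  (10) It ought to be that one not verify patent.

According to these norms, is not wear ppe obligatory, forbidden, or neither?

Premise 10 states O(¬verify_patent) outright.
Applying K to premise 3 (O(¬verify_patent → ¬reject_transcript)) and O(¬verify_patent) yields O(¬reject_transcript).
Premise 2 is O(¬mute_channel → reject_transcript); contrapositively O(¬reject_transcript → mute_channel). Since O(¬reject_transcript) holds, K gives O(mute_channel).
The contrapositive of premise 7 (O(¬evacuate → ¬mute_channel)) is O(mute_channel → evacuate), and O(mute_channel) is already established, so O(evacuate).
The contrapositive of premise 5 (O(¬audit_charter → ¬evacuate)) is O(evacuate → audit_charter), and O(evacuate) is already established, so O(audit_charter).
The contrapositive of premise 1 (O(¬wear_ppe → ¬audit_charter)) is O(audit_charter → wear_ppe), and O(audit_charter) is already established, so O(wear_ppe).
Premises 4, 6, 8, 9 do not contribute to this derivation.
Thus O(wear_ppe), which is F(¬wear_ppe): ¬wear_ppe is forbidden.

Forbidden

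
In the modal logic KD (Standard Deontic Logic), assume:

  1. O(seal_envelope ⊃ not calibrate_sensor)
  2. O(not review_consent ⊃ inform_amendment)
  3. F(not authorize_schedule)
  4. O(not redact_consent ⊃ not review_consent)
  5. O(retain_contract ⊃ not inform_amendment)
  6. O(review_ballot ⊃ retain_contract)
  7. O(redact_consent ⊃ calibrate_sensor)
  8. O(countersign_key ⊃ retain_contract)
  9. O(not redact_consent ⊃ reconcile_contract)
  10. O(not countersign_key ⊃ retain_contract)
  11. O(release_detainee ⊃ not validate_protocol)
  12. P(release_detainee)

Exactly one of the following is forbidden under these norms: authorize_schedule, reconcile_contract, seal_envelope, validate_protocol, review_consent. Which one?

seal_envelope

By case analysis on not countersign_key: premise 10 gives O(not countersign_key ⊃ retain_contract) and premise 8 gives O(countersign_key ⊃ retain_contract), so O(retain_contract) either way.
Premise 5 is O(retain_contract ⊃ not inform_amendment); since O(retain_contract), deontic closure gives O(not inform_amendment).
The contrapositive of premise 2 (O(not review_consent ⊃ inform_amendment)) is O(not inform_amendment ⊃ review_consent), and O(not inform_amendment) is already established, so O(review_consent).
Premise 4 is O(not redact_consent ⊃ not review_consent); contrapositively O(review_consent ⊃ redact_consent). Since O(review_consent) holds, K gives O(redact_consent).
Premise 7 is O(redact_consent ⊃ calibrate_sensor); since O(redact_consent), deontic closure gives O(calibrate_sensor).
Premise 1, O(seal_envelope ⊃ not calibrate_sensor), contraposes to O(calibrate_sensor ⊃ not seal_envelope); with O(calibrate_sensor) we get O(not seal_envelope).
So O(not seal_envelope) holds, i.e. seal_envelope is forbidden. None of the other listed options is forbidden under the premises.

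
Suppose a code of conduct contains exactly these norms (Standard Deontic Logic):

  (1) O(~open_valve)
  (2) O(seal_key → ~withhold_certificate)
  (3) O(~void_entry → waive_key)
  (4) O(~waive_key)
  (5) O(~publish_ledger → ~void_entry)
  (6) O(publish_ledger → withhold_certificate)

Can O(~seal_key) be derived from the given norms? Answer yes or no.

Yes

Premise 4 states O(~waive_key) outright.
The contrapositive of premise 3 (O(~void_entry → waive_key)) is O(~waive_key → void_entry), and O(~waive_key) is already established, so O(void_entry).
Premise 5, O(~publish_ledger → ~void_entry), contraposes to O(void_entry → publish_ledger); with O(void_entry) we get O(publish_ledger).
Premise 6 is O(publish_ledger → withhold_certificate); since O(publish_ledger), deontic closure gives O(withhold_certificate).
Premise 2 is O(seal_key → ~withhold_certificate); contrapositively O(withhold_certificate → ~seal_key). Since O(withhold_certificate) holds, K gives O(~seal_key).
Premise 1 does not contribute to this derivation.
So O(~seal_key) follows.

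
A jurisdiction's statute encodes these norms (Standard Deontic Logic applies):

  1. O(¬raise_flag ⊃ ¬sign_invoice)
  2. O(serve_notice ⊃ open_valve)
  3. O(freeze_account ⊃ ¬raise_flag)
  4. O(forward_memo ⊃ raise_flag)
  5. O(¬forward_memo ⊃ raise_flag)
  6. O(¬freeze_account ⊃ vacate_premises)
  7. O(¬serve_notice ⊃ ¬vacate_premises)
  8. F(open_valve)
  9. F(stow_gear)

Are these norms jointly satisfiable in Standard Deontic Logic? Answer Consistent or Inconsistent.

Inconsistent

By case analysis on forward_memo: premise 4 gives O(forward_memo ⊃ raise_flag) and premise 5 gives O(¬forward_memo ⊃ raise_flag), so O(raise_flag) either way.
Premise 3, O(freeze_account ⊃ ¬raise_flag), contraposes to O(raise_flag ⊃ ¬freeze_account); with O(raise_flag) we get O(¬freeze_account).
From O(¬freeze_account) and premise 6, O(¬freeze_account ⊃ vacate_premises), we obtain O(vacate_premises).
Premise 7 is O(¬serve_notice ⊃ ¬vacate_premises); contrapositively O(vacate_premises ⊃ serve_notice). Since O(vacate_premises) holds, K gives O(serve_notice).
With premise 2, O(serve_notice ⊃ open_valve), the K-axiom yields O(open_valve).
But premise 8, F(open_valve), means O(¬open_valve).
We now have both O(open_valve) and O(¬open_valve) — open_valve is simultaneously obligatory and forbidden, violating the D-axiom.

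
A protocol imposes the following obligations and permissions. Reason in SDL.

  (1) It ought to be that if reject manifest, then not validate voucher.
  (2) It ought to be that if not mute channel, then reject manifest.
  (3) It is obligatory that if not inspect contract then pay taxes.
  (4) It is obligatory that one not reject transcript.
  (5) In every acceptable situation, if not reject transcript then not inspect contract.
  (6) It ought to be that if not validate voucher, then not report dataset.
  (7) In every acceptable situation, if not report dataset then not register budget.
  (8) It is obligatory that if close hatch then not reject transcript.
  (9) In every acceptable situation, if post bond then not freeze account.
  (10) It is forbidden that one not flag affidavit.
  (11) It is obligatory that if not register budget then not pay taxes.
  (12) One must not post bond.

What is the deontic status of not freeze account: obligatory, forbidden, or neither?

Premise 9 is O(post_bond → ¬freeze_account), but O(post_bond) is not derivable from the premises, so it does not yield O(¬freeze_account).
No premise or chain of K-axiom applications forces O(¬freeze_account), and none forces O(freeze_account). So ¬freeze_account is neither obligatory nor forbidden under these norms.

Neither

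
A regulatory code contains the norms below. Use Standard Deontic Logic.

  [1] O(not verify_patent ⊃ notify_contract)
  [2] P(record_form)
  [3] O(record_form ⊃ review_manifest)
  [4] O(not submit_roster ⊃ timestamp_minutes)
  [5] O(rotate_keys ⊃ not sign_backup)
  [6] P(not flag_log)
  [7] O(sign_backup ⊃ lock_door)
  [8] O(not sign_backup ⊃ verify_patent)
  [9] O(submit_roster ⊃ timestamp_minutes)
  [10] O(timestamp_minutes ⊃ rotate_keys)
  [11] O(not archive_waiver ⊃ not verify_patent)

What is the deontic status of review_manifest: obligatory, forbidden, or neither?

Neither

Premise 3 is O(record_form ⊃ review_manifest), but O(record_form) is not derivable from the premises (the permission P(record_form) asserts only not O(not record_form), not O(record_form)), so it does not yield O(review_manifest).
No premise or chain of K-axiom applications forces O(review_manifest), and none forces O(not review_manifest). So review_manifest is neither obligatory nor forbidden under these norms.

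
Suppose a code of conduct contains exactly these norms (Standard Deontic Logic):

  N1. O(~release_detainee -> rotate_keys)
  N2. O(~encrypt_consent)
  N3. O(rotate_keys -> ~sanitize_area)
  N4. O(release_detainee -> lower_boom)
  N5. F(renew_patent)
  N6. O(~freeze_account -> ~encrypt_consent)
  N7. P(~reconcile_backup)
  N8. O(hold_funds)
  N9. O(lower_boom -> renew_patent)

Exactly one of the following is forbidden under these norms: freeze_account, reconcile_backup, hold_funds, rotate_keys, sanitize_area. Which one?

sanitize_area

F(renew_patent) at premise 5 means O(~renew_patent).
Premise 9 is O(lower_boom -> renew_patent); contrapositively O(~renew_patent -> ~lower_boom). Since O(~renew_patent) holds, K gives O(~lower_boom).
The contrapositive of premise 4 (O(release_detainee -> lower_boom)) is O(~lower_boom -> ~release_detainee), and O(~lower_boom) is already established, so O(~release_detainee).
Applying K to premise 1 (O(~release_detainee -> rotate_keys)) and O(~release_detainee) yields O(rotate_keys).
With premise 3, O(rotate_keys -> ~sanitize_area), the K-axiom yields O(~sanitize_area).
So O(~sanitize_area) holds, i.e. sanitize_area is forbidden. None of the other listed options is forbidden under the premises.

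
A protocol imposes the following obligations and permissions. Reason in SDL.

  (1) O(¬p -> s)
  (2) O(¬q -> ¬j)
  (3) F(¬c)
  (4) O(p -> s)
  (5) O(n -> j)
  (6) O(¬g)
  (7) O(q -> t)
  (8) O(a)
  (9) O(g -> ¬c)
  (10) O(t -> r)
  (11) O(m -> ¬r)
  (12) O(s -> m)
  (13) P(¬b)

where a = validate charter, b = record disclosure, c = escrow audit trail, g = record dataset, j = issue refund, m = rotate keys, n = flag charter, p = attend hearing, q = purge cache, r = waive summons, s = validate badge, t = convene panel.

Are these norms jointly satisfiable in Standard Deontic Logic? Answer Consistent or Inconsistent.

Premise 9 is O(g -> ¬c), but O(g) is not derivable from the premises, so it does not yield O(¬c).
So O(¬c) is not derivable, and the apparent clash with O(c) does not arise.
A world satisfying every obligation exists (e.g. a=true, b=false, c=true, g=false, j=false, m=true, n=false, p=false, q=false, r=false, s=true, t=false); no atom is both obligatory and forbidden, so the set is consistent.

Consistent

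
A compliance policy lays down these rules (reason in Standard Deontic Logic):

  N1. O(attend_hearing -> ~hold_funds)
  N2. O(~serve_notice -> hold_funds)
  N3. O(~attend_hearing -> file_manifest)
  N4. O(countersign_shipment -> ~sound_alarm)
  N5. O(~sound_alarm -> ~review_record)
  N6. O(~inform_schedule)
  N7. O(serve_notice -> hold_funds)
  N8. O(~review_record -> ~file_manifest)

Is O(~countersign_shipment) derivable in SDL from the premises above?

Premises 2 and 7 are O(~serve_notice -> hold_funds) and O(serve_notice -> hold_funds); every ideal world satisfies ~serve_notice or serve_notice, so in either case hold_funds holds — hence O(hold_funds).
The contrapositive of premise 1 (O(attend_hearing -> ~hold_funds)) is O(hold_funds -> ~attend_hearing), and O(hold_funds) is already established, so O(~attend_hearing).
With premise 3, O(~attend_hearing -> file_manifest), the K-axiom yields O(file_manifest).
The contrapositive of premise 8 (O(~review_record -> ~file_manifest)) is O(file_manifest -> review_record), and O(file_manifest) is already established, so O(review_record).
Premise 5 is O(~sound_alarm -> ~review_record); contrapositively O(review_record -> sound_alarm). Since O(review_record) holds, K gives O(sound_alarm).
The contrapositive of premise 4 (O(countersign_shipment -> ~sound_alarm)) is O(sound_alarm -> ~countersign_shipment), and O(sound_alarm) is already established, so O(~countersign_shipment).
Premise 6 does not contribute to this derivation.
So O(~countersign_shipment) follows.

Yes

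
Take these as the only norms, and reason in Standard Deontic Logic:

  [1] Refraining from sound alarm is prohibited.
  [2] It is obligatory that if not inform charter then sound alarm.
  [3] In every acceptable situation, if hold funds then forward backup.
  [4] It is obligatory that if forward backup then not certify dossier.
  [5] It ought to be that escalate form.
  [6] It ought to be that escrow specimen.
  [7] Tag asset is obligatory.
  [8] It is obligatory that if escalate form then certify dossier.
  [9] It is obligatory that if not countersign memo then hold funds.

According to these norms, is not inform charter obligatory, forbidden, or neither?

Premise 2 is O(¬inform_charter → sound_alarm); even if O(sound_alarm) held, inferring O(¬inform_charter) would be affirming the consequent — invalid.
No premise or chain of K-axiom applications forces O(¬inform_charter), and none forces O(inform_charter). So ¬inform_charter is neither obligatory nor forbidden under these norms.

Neither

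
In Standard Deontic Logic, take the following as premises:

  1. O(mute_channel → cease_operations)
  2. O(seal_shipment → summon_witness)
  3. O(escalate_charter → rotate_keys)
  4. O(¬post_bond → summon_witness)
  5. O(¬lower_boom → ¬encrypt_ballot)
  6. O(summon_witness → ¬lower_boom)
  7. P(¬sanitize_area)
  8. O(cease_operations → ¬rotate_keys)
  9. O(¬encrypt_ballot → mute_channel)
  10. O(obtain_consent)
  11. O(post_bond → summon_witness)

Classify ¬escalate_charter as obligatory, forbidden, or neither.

By case analysis on post_bond: premise 11 gives O(post_bond → summon_witness) and premise 4 gives O(¬post_bond → summon_witness), so O(summon_witness) either way.
From O(summon_witness) and premise 6, O(summon_witness → ¬lower_boom), we obtain O(¬lower_boom).
Premise 5 is O(¬lower_boom → ¬encrypt_ballot); since O(¬lower_boom), deontic closure gives O(¬encrypt_ballot).
Applying K to premise 9 (O(¬encrypt_ballot → mute_channel)) and O(¬encrypt_ballot) yields O(mute_channel).
From O(mute_channel) and premise 1, O(mute_channel → cease_operations), we obtain O(cease_operations).
Applying K to premise 8 (O(cease_operations → ¬rotate_keys)) and O(cease_operations) yields O(¬rotate_keys).
Premise 3, O(escalate_charter → rotate_keys), contraposes to O(¬rotate_keys → ¬escalate_charter); with O(¬rotate_keys) we get O(¬escalate_charter).
Premises 2, 7, 10 do not contribute to this derivation.
Hence ¬escalate_charter is obligatory.

Obligatory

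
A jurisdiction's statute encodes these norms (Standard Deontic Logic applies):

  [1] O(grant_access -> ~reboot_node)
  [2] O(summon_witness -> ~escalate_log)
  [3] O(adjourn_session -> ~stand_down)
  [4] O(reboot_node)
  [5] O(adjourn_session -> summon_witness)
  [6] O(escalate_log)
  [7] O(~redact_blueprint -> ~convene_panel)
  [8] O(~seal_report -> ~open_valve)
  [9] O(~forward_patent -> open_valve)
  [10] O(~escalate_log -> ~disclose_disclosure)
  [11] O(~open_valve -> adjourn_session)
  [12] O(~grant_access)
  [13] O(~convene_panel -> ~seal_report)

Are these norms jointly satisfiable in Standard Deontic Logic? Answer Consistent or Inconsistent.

Premise 1 is O(grant_access -> ~reboot_node), but O(grant_access) is not derivable from the premises, so it does not yield O(~reboot_node).
So O(~reboot_node) is not derivable, and the apparent clash with O(reboot_node) does not arise.
A world satisfying every obligation exists (e.g. adjourn_session=false, convene_panel=true, disclose_disclosure=false, escalate_log=true, forward_patent=false, grant_access=false, open_valve=true, reboot_node=true, redact_blueprint=true, seal_report=true, stand_down=false, summon_witness=false); no atom is both obligatory and forbidden, so the set is consistent.

Consistent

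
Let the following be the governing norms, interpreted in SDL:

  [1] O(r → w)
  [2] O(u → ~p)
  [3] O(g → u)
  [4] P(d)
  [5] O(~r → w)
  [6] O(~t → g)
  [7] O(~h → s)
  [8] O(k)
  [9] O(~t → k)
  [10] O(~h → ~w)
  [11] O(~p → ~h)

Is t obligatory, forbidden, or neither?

Premises 5 and 1 are O(~r → w) and O(r → w); every ideal world satisfies ~r or r, so in either case w holds — hence O(w).
Premise 10, O(~h → ~w), contraposes to O(w → h); with O(w) we get O(h).
The contrapositive of premise 11 (O(~p → ~h)) is O(h → p), and O(h) is already established, so O(p).
Premise 2 is O(u → ~p); contrapositively O(p → ~u). Since O(p) holds, K gives O(~u).
Premise 3, O(g → u), contraposes to O(~u → ~g); with O(~u) we get O(~g).
Premise 6 is O(~t → g); contrapositively O(~g → t). Since O(~g) holds, K gives O(t).
Premises 4, 7, 8, 9 do not contribute to this derivation.
Hence t is obligatory.

Obligatory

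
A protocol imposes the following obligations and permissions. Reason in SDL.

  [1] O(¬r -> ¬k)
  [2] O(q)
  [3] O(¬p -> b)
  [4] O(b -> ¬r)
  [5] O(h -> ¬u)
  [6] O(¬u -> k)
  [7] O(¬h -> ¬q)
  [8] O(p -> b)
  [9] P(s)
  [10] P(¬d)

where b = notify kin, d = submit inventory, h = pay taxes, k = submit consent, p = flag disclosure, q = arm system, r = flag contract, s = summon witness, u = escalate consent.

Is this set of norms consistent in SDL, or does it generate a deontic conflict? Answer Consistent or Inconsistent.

Premises 8 and 3 are O(p -> b) and O(¬p -> b); every ideal world satisfies p or ¬p, so in either case b holds — hence O(b).
From O(b) and premise 4, O(b -> ¬r), we obtain O(¬r).
From O(¬r) and premise 1, O(¬r -> ¬k), we obtain O(¬k).
The contrapositive of premise 6 (O(¬u -> k)) is O(¬k -> u), and O(¬k) is already established, so O(u).
Premise 5 is O(h -> ¬u); contrapositively O(u -> ¬h). Since O(u) holds, K gives O(¬h).
Applying K to premise 7 (O(¬h -> ¬q)) and O(¬h) yields O(¬q).
But premise 2 directly asserts O(q).
We now have both O(¬q) and O(q) — q is simultaneously obligatory and forbidden, violating the D-axiom.

Inconsistent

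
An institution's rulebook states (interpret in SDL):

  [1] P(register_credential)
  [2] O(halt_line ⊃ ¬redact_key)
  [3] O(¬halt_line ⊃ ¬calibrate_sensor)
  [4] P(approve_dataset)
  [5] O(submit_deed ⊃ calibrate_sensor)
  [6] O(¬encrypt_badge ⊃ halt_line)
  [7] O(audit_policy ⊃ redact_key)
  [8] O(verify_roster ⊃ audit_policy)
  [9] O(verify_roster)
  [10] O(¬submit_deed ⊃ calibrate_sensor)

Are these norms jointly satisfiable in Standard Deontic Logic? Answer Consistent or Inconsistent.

Inconsistent

Premises 5 and 10 are O(submit_deed ⊃ calibrate_sensor) and O(¬submit_deed ⊃ calibrate_sensor); every ideal world satisfies submit_deed or ¬submit_deed, so in either case calibrate_sensor holds — hence O(calibrate_sensor).
The contrapositive of premise 3 (O(¬halt_line ⊃ ¬calibrate_sensor)) is O(calibrate_sensor ⊃ halt_line), and O(calibrate_sensor) is already established, so O(halt_line).
Premise 2 is O(halt_line ⊃ ¬redact_key); since O(halt_line), deontic closure gives O(¬redact_key).
Premise 7, O(audit_policy ⊃ redact_key), contraposes to O(¬redact_key ⊃ ¬audit_policy); with O(¬redact_key) we get O(¬audit_policy).
The contrapositive of premise 8 (O(verify_roster ⊃ audit_policy)) is O(¬audit_policy ⊃ ¬verify_roster), and O(¬audit_policy) is already established, so O(¬verify_roster).
However, premise 9 gives O(verify_roster).
We now have both O(¬verify_roster) and O(verify_roster) — verify_roster is simultaneously obligatory and forbidden, violating the D-axiom.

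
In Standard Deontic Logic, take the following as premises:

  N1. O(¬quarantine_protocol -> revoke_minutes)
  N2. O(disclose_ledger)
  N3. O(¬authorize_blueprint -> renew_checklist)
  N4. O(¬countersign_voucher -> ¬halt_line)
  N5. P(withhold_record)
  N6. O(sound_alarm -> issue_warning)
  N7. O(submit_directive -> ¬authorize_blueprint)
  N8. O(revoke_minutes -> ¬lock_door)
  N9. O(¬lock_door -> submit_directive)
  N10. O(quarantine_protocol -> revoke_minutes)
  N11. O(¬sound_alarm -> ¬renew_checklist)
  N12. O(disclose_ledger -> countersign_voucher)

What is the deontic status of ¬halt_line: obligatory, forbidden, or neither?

Neither

Premise 4 is O(¬countersign_voucher -> ¬halt_line), but O(¬countersign_voucher) is not derivable from the premises, so it does not yield O(¬halt_line).
No premise or chain of K-axiom applications forces O(¬halt_line), and none forces O(halt_line). So ¬halt_line is neither obligatory nor forbidden under these norms.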